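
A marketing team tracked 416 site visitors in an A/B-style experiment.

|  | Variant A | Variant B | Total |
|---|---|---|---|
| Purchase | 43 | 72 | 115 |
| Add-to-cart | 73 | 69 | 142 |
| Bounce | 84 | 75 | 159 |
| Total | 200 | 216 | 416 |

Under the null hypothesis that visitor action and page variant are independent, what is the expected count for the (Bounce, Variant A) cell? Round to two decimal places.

Row total (Bounce) = 159; column total (Variant A) = 200; grand total N = 416.
Expected count = (row total × column total) / N = 159 × 200 / 416 = 76.44.

76.44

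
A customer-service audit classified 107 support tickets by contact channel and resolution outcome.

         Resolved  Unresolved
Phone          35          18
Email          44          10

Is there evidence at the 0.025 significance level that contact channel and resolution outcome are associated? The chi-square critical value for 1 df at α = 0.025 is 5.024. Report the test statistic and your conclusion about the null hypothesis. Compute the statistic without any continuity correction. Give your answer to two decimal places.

Row totals: 53, 54. Column totals: 79, 28. Grand total N = 107.
Expected counts (row total × column total / N):
  Phone, Resolved: 53×79/107 = 39.131
  Phone, Unresolved: 53×28/107 = 13.869
  Email, Resolved: 54×79/107 = 39.869
  Email, Unresolved: 54×28/107 = 14.131
Contributions (O − E)²/E:
  (35 − 39.131)²/39.131 = 0.4361
  (18 − 13.869)²/13.869 = 1.2305
  (44 − 39.869)²/39.869 = 0.4280
  (10 − 14.131)²/14.131 = 1.2076
χ² = 0.4361 + 1.2305 + 0.4280 + 1.2076 = 3.30
df = (2−1)(2−1) = 1. Since 3.30 < 5.024, fail to reject the null hypothesis of independence at α = 0.025.

3.30; fail to reject H₀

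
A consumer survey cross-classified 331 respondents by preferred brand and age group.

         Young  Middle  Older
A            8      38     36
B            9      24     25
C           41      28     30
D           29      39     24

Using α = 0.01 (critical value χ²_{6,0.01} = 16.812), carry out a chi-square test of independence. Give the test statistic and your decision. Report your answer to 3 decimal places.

Row totals: 82, 58, 99, 92. Column totals: 87, 129, 115. Grand total N = 331.
Expected counts (row total × column total / N):
  A, Young: 82×87/331 = 21.55287
  A, Middle: 82×129/331 = 31.95770
  A, Older: 82×115/331 = 28.48943
  B, Young: 58×87/331 = 15.24471
  B, Middle: 58×129/331 = 22.60423
  B, Older: 58×115/331 = 20.15106
  C, Young: 99×87/331 = 26.02115
  C, Middle: 99×129/331 = 38.58308
  C, Older: 99×115/331 = 34.39577
  D, Young: 92×87/331 = 24.18127
  D, Middle: 92×129/331 = 35.85498
  D, Older: 92×115/331 = 31.96375
Contributions (O − E)²/E:
  (8 − 21.55287)²/21.55287 = 8.5223
  (38 − 31.95770)²/31.95770 = 1.1424
  (36 − 28.48943)²/28.48943 = 1.9800
  (9 − 15.24471)²/15.24471 = 2.5580
  (24 − 22.60423)²/22.60423 = 0.0862
  (25 − 20.15106)²/20.15106 = 1.1668
  (41 − 26.02115)²/26.02115 = 8.6224
  (28 − 38.58308)²/38.58308 = 2.9029
  (30 − 34.39577)²/34.39577 = 0.5618
  (29 − 24.18127)²/24.18127 = 0.9603
  (39 − 35.85498)²/35.85498 = 0.2759
  (24 − 31.96375)²/31.96375 = 1.9842
χ² = 8.5223 + 1.1424 + 1.9800 + 2.5580 + 0.0862 + 1.1668 + 8.6224 + 2.9029 + 0.5618 + 0.9603 + 0.2759 + 1.9842 = 30.763
df = (4−1)(3−1) = 6. Since 30.763 > 16.812, reject the null hypothesis of independence at α = 0.01.

30.763; reject H₀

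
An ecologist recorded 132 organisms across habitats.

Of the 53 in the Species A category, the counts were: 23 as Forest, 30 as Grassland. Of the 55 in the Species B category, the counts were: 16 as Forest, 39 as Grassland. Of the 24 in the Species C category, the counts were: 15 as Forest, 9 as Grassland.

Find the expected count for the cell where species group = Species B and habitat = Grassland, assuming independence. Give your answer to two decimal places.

Row total (Species B) = 55; column total (Grassland) = 78; grand total N = 132.
Expected count = (row total × column total) / N = 55 × 78 / 132 = 32.50.

32.50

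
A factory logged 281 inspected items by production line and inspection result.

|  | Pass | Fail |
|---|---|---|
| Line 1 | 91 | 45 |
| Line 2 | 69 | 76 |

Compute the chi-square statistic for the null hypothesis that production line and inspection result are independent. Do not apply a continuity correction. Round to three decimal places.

Row totals: 136, 145. Column totals: 160, 121. Grand total N = 281.
Expected counts (row total × column total / N):
  Line 1, Pass: 136×160/281 = 77.4377
  Line 1, Fail: 136×121/281 = 58.5623
  Line 2, Pass: 145×160/281 = 82.5623
  Line 2, Fail: 145×121/281 = 62.4377
Contributions (O − E)²/E:
  (91 − 77.4377)²/77.4377 = 2.3753
  (45 − 58.5623)²/58.5623 = 3.1409
  (69 − 82.5623)²/82.5623 = 2.2278
  (76 − 62.4377)²/62.4377 = 2.9459
χ² = 2.3753 + 3.1409 + 2.2278 + 2.9459 = 10.690

10.690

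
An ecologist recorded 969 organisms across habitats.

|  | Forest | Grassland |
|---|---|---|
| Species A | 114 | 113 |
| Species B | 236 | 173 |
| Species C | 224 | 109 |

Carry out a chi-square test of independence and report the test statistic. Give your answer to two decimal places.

16.94

Row totals: 227, 409, 333. Column totals: 574, 395. Grand total N = 969.
Expected counts (row total × column total / N):
  Species A, Forest: 227×574/969 = 134.4665
  Species A, Grassland: 227×395/969 = 92.5335
  Species B, Forest: 409×574/969 = 242.2766
  Species B, Grassland: 409×395/969 = 166.7234
  Species C, Forest: 333×574/969 = 197.2570
  Species C, Grassland: 333×395/969 = 135.7430
Contributions (O − E)²/E:
  (114 − 134.4665)²/134.4665 = 3.1151
  (113 − 92.5335)²/92.5335 = 4.5268
  (236 − 242.2766)²/242.2766 = 0.1626
  (173 − 166.7234)²/166.7234 = 0.2363
  (224 − 197.2570)²/197.2570 = 3.6257
  (109 − 135.7430)²/135.7430 = 5.2687
χ² = 3.1151 + 4.5268 + 0.1626 + 0.2363 + 3.6257 + 5.2687 = 16.94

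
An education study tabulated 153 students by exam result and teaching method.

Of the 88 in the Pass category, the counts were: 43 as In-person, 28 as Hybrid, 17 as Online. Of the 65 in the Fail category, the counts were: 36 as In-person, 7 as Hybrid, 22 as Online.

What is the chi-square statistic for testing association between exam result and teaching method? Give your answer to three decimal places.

Row totals: 88, 65. Column totals: 79, 35, 39. Grand total N = 153.
Expected counts (row total × column total / N):
  Pass, In-person: 88×79/153 = 45.4379
  Pass, Hybrid: 88×35/153 = 20.1307
  Pass, Online: 88×39/153 = 22.4314
  Fail, In-person: 65×79/153 = 33.5621
  Fail, Hybrid: 65×35/153 = 14.8693
  Fail, Online: 65×39/153 = 16.5686
Contributions (O − E)²/E:
  (43 − 45.4379)²/45.4379 = 0.1308
  (28 − 20.1307)²/20.1307 = 3.0762
  (17 − 22.4314)²/22.4314 = 1.3151
  (36 − 33.5621)²/33.5621 = 0.1771
  (7 − 14.8693)²/14.8693 = 4.1647
  (22 − 16.5686)²/16.5686 = 1.7805
χ² = 0.1308 + 3.0762 + 1.3151 + 0.1771 + 4.1647 + 1.7805 = 10.644

10.644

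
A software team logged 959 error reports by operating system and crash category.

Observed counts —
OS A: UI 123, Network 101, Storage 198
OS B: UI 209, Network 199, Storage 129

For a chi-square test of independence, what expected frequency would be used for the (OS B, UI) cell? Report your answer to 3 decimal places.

185.906

Row total (OS B) = 537; column total (UI) = 332; grand total N = 959.
Expected count = (row total × column total) / N = 537 × 332 / 959 = 185.906.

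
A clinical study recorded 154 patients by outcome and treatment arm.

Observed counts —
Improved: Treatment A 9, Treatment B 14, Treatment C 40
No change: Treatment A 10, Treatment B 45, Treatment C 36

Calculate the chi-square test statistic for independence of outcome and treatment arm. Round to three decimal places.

11.852

Row totals: 63, 91. Column totals: 19, 59, 76. Grand total N = 154.
Expected counts (row total × column total / N):
  Improved, Treatment A: 63×19/154 = 7.7727
  Improved, Treatment B: 63×59/154 = 24.1364
  Improved, Treatment C: 63×76/154 = 31.0909
  No change, Treatment A: 91×19/154 = 11.2273
  No change, Treatment B: 91×59/154 = 34.8636
  No change, Treatment C: 91×76/154 = 44.9091
Contributions (O − E)²/E:
  (9 − 7.7727)²/7.7727 = 0.1938
  (14 − 24.1364)²/24.1364 = 4.2569
  (40 − 31.0909)²/31.0909 = 2.5529
  (10 − 11.2273)²/11.2273 = 0.1342
  (45 − 34.8636)²/34.8636 = 2.9471
  (36 − 44.9091)²/44.9091 = 1.7674
χ² = 0.1938 + 4.2569 + 2.5529 + 0.1342 + 2.9471 + 1.7674 = 11.852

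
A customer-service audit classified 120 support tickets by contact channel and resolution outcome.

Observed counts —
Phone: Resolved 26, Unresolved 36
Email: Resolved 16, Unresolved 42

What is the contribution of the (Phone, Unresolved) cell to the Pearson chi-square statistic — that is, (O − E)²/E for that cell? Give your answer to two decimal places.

Row total (Phone) = 62; column total (Unresolved) = 78; N = 120.
Expected count E = 62 × 78 / 120 = 40.300.
Contribution = (O − E)²/E = (36 − 40.300)² / 40.300 = 0.46.

0.46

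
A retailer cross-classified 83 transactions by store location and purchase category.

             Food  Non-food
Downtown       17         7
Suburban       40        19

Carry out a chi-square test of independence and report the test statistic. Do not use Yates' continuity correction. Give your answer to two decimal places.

Row totals: 24, 59. Column totals: 57, 26. Grand total N = 83.
Expected counts (row total × column total / N):
  Downtown, Food: 24×57/83 = 16.482
  Downtown, Non-food: 24×26/83 = 7.518
  Suburban, Food: 59×57/83 = 40.518
  Suburban, Non-food: 59×26/83 = 18.482
Contributions (O − E)²/E:
  (17 − 16.482)²/16.482 = 0.0163
  (7 − 7.518)²/7.518 = 0.0357
  (40 − 40.518)²/40.518 = 0.0066
  (19 − 18.482)²/18.482 = 0.0145
χ² = 0.0163 + 0.0357 + 0.0066 + 0.0145 = 0.07

0.07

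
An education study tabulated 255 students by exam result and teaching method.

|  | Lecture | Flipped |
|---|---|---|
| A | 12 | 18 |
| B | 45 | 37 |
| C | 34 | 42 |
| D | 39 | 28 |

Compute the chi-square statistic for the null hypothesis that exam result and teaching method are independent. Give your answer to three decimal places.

4.532

Row totals: 30, 82, 76, 67. Column totals: 130, 125. Grand total N = 255.
Expected counts (row total × column total / N):
  A, Lecture: 30×130/255 = 15.29412
  A, Flipped: 30×125/255 = 14.70588
  B, Lecture: 82×130/255 = 41.80392
  B, Flipped: 82×125/255 = 40.19608
  C, Lecture: 76×130/255 = 38.74510
  C, Flipped: 76×125/255 = 37.25490
  D, Lecture: 67×130/255 = 34.15686
  D, Flipped: 67×125/255 = 32.84314
Contributions (O − E)²/E:
  (12 − 15.29412)²/15.29412 = 0.7095
  (18 − 14.70588)²/14.70588 = 0.7379
  (45 − 41.80392)²/41.80392 = 0.2444
  (37 − 40.19608)²/40.19608 = 0.2541
  (34 − 38.74510)²/38.74510 = 0.5811
  (42 − 37.25490)²/37.25490 = 0.6044
  (39 − 34.15686)²/34.15686 = 0.6867
  (28 − 32.84314)²/32.84314 = 0.7142
χ² = 0.7095 + 0.7379 + 0.2444 + 0.2541 + 0.5811 + 0.6044 + 0.6867 + 0.7142 = 4.532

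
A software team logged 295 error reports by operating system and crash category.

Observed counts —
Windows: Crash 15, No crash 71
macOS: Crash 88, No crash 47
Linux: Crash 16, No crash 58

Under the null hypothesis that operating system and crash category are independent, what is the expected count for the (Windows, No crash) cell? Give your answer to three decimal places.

Row total (Windows) = 86; column total (No crash) = 176; grand total N = 295.
Expected count = (row total × column total) / N = 86 × 176 / 295 = 51.308.

51.308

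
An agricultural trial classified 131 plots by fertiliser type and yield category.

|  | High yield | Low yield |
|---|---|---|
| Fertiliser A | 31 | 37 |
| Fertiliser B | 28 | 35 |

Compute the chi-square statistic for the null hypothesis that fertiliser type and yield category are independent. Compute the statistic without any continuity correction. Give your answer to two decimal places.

Row totals: 68, 63. Column totals: 59, 72. Grand total N = 131.
Expected counts (row total × column total / N):
  Fertiliser A, High yield: 68×59/131 = 30.626
  Fertiliser A, Low yield: 68×72/131 = 37.374
  Fertiliser B, High yield: 63×59/131 = 28.374
  Fertiliser B, Low yield: 63×72/131 = 34.626
Contributions (O − E)²/E:
  (31 − 30.626)²/30.626 = 0.0046
  (37 − 37.374)²/37.374 = 0.0037
  (28 − 28.374)²/28.374 = 0.0049
  (35 − 34.626)²/34.626 = 0.0040
χ² = 0.0046 + 0.0037 + 0.0049 + 0.0040 = 0.02

0.02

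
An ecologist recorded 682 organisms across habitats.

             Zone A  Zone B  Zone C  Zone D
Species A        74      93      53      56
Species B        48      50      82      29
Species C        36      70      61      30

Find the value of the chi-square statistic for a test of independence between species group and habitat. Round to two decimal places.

Row totals: 276, 209, 197. Column totals: 158, 213, 196, 115. Grand total N = 682.
Expected counts (row total × column total / N):
  Species A, Zone A: 276×158/682 = 63.941
  Species A, Zone B: 276×213/682 = 86.199
  Species A, Zone C: 276×196/682 = 79.320
  Species A, Zone D: 276×115/682 = 46.540
  Species B, Zone A: 209×158/682 = 48.419
  Species B, Zone B: 209×213/682 = 65.274
  Species B, Zone C: 209×196/682 = 60.065
  Species B, Zone D: 209×115/682 = 35.242
  Species C, Zone A: 197×158/682 = 45.639
  Species C, Zone B: 197×213/682 = 61.526
  Species C, Zone C: 197×196/682 = 56.616
  Species C, Zone D: 197×115/682 = 33.218
Contributions (O − E)²/E:
  (74 − 63.941)²/63.941 = 1.5825
  (93 − 86.199)²/86.199 = 0.5366
  (53 − 79.320)²/79.320 = 8.7335
  (56 − 46.540)²/46.540 = 1.9229
  (48 − 48.419)²/48.419 = 0.0036
  (50 − 65.274)²/65.274 = 3.5741
  (82 − 60.065)²/60.065 = 8.0104
  (29 − 35.242)²/35.242 = 1.1056
  (36 − 45.639)²/45.639 = 2.0358
  (70 − 61.526)²/61.526 = 1.1671
  (61 − 56.616)²/56.616 = 0.3395
  (30 − 33.218)²/33.218 = 0.3117
χ² = 1.5825 + 0.5366 + 8.7335 + 1.9229 + 0.0036 + 3.5741 + 8.0104 + 1.1056 + 2.0358 + 1.1671 + 0.3395 + 0.3117 = 29.32

29.32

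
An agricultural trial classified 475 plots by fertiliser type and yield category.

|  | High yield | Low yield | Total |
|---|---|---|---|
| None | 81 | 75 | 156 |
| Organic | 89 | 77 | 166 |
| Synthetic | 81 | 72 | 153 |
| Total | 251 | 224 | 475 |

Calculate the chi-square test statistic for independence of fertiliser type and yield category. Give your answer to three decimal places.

0.093

Grand total N = 475.
Expected counts (row total × column total / N):
  None, High yield: 156×251/475 = 82.4337
  None, Low yield: 156×224/475 = 73.5663
  Organic, High yield: 166×251/475 = 87.7179
  Organic, Low yield: 166×224/475 = 78.2821
  Synthetic, High yield: 153×251/475 = 80.8484
  Synthetic, Low yield: 153×224/475 = 72.1516
Contributions (O − E)²/E:
  (81 − 82.4337)²/82.4337 = 0.0249
  (75 − 73.5663)²/73.5663 = 0.0279
  (89 − 87.7179)²/87.7179 = 0.0187
  (77 − 78.2821)²/78.2821 = 0.0210
  (81 − 80.8484)²/80.8484 = 0.0003
  (72 − 72.1516)²/72.1516 = 0.0003
χ² = 0.0249 + 0.0279 + 0.0187 + 0.0210 + 0.0003 + 0.0003 = 0.093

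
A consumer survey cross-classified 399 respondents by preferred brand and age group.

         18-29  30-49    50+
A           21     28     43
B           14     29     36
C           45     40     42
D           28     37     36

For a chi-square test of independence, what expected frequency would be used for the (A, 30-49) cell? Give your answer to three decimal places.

30.897

Row total (A) = 92; column total (30-49) = 134; grand total N = 399.
Expected count = (row total × column total) / N = 92 × 134 / 399 = 30.897.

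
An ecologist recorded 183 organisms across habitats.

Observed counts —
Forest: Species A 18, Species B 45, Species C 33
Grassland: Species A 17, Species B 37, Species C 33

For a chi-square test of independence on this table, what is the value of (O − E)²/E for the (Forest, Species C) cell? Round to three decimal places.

Row total (Forest) = 96; column total (Species C) = 66; N = 183.
Expected count E = 96 × 66 / 183 = 34.6230.
Contribution = (O − E)²/E = (33 − 34.6230)² / 34.6230 = 0.076.

0.076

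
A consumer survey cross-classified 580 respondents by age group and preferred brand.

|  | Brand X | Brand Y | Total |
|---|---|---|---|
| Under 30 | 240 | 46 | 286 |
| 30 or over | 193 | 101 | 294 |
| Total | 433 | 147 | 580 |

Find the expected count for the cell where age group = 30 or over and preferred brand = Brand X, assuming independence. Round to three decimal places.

Row total (30 or over) = 294; column total (Brand X) = 433; grand total N = 580.
Expected count = (row total × column total) / N = 294 × 433 / 580 = 219.486.

219.486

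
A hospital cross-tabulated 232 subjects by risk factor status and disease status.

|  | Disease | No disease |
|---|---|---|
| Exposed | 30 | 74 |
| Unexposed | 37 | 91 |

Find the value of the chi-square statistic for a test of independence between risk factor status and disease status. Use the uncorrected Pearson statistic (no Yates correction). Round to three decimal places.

Row totals: 104, 128. Column totals: 67, 165. Grand total N = 232.
Expected counts (row total × column total / N):
  Exposed, Disease: 104×67/232 = 30.0345
  Exposed, No disease: 104×165/232 = 73.9655
  Unexposed, Disease: 128×67/232 = 36.9655
  Unexposed, No disease: 128×165/232 = 91.0345
Contributions (O − E)²/E:
  (30 − 30.0345)²/30.0345 = 0.0000
  (74 − 73.9655)²/73.9655 = 0.0000
  (37 − 36.9655)²/36.9655 = 0.0000
  (91 − 91.0345)²/91.0345 = 0.0000
χ² = 0.0000 + 0.0000 + 0.0000 + 0.0000 = 0.000

0.000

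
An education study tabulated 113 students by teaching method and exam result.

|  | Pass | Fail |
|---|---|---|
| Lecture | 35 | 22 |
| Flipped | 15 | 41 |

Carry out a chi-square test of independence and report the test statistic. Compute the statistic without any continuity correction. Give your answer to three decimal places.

13.722

Row totals: 57, 56. Column totals: 50, 63. Grand total N = 113.
Expected counts (row total × column total / N):
  Lecture, Pass: 57×50/113 = 25.22124
  Lecture, Fail: 57×63/113 = 31.77876
  Flipped, Pass: 56×50/113 = 24.77876
  Flipped, Fail: 56×63/113 = 31.22124
Contributions (O − E)²/E:
  (35 − 25.22124)²/25.22124 = 3.7914
  (22 − 31.77876)²/31.77876 = 3.0091
  (15 − 24.77876)²/24.77876 = 3.8591
  (41 − 31.22124)²/31.22124 = 3.0628
χ² = 3.7914 + 3.0091 + 3.8591 + 3.0628 = 13.722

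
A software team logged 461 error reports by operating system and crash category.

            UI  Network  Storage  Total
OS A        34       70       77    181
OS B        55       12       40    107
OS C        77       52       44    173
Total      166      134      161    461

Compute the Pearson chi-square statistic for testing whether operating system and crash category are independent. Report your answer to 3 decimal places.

Grand total N = 461.
Expected counts (row total × column total / N):
  OS A, UI: 181×166/461 = 65.1757
  OS A, Network: 181×134/461 = 52.6117
  OS A, Storage: 181×161/461 = 63.2126
  OS B, UI: 107×166/461 = 38.5293
  OS B, Network: 107×134/461 = 31.1020
  OS B, Storage: 107×161/461 = 37.3688
  OS C, UI: 173×166/461 = 62.2950
  OS C, Network: 173×134/461 = 50.2863
  OS C, Storage: 173×161/461 = 60.4187
Contributions (O − E)²/E:
  (34 − 65.1757)²/65.1757 = 14.9124
  (70 − 52.6117)²/52.6117 = 5.7469
  (77 − 63.2126)²/63.2126 = 3.0072
  (55 − 38.5293)²/38.5293 = 7.0410
  (12 − 31.1020)²/31.1020 = 11.7319
  (40 − 37.3688)²/37.3688 = 0.1853
  (77 − 62.2950)²/62.2950 = 3.4712
  (52 − 50.2863)²/50.2863 = 0.0584
  (44 − 60.4187)²/60.4187 = 4.4618
χ² = 14.9124 + 5.7469 + 3.0072 + 7.0410 + 11.7319 + 0.1853 + 3.4712 + 0.0584 + 4.4618 = 50.616

50.616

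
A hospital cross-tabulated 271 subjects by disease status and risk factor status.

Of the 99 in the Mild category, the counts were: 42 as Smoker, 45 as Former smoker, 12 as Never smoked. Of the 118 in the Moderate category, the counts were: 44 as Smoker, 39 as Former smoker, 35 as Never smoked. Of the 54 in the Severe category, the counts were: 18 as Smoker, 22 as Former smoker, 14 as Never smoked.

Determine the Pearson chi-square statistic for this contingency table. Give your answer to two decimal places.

Row totals: 99, 118, 54. Column totals: 104, 106, 61. Grand total N = 271.
Expected counts (row total × column total / N):
  Mild, Smoker: 99×104/271 = 37.993
  Mild, Former smoker: 99×106/271 = 38.723
  Mild, Never smoked: 99×61/271 = 22.284
  Moderate, Smoker: 118×104/271 = 45.284
  Moderate, Former smoker: 118×106/271 = 46.155
  Moderate, Never smoked: 118×61/271 = 26.561
  Severe, Smoker: 54×104/271 = 20.723
  Severe, Former smoker: 54×106/271 = 21.122
  Severe, Never smoked: 54×61/271 = 12.155
Contributions (O − E)²/E:
  (42 − 37.993)²/37.993 = 0.4226
  (45 − 38.723)²/38.723 = 1.0175
  (12 − 22.284)²/22.284 = 4.7460
  (44 − 45.284)²/45.284 = 0.0364
  (39 − 46.155)²/46.155 = 1.1092
  (35 − 26.561)²/26.561 = 2.6813
  (18 − 20.723)²/20.723 = 0.3578
  (22 − 21.122)²/21.122 = 0.0365
  (14 − 12.155)²/12.155 = 0.2801
χ² = 0.4226 + 1.0175 + 4.7460 + 0.0364 + 1.1092 + 2.6813 + 0.3578 + 0.0365 + 0.2801 = 10.69

10.69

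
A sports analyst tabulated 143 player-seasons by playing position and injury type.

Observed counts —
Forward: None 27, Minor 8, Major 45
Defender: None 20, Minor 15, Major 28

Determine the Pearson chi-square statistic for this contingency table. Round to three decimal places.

Row totals: 80, 63. Column totals: 47, 23, 73. Grand total N = 143.
Expected counts (row total × column total / N):
  Forward, None: 80×47/143 = 26.2937
  Forward, Minor: 80×23/143 = 12.8671
  Forward, Major: 80×73/143 = 40.8392
  Defender, None: 63×47/143 = 20.7063
  Defender, Minor: 63×23/143 = 10.1329
  Defender, Major: 63×73/143 = 32.1608
Contributions (O − E)²/E:
  (27 − 26.2937)²/26.2937 = 0.0190
  (8 − 12.8671)²/12.8671 = 1.8410
  (45 − 40.8392)²/40.8392 = 0.4239
  (20 − 20.7063)²/20.7063 = 0.0241
  (15 − 10.1329)²/10.1329 = 2.3378
  (28 − 32.1608)²/32.1608 = 0.5383
χ² = 0.0190 + 1.8410 + 0.4239 + 0.0241 + 2.3378 + 0.5383 = 5.184

5.184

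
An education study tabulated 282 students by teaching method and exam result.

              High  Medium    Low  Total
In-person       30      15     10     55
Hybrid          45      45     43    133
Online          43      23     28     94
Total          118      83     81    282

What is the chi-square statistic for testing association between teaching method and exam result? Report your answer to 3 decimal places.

9.019

Grand total N = 282.
Expected counts (row total × column total / N):
  In-person, High: 55×118/282 = 23.01418
  In-person, Medium: 55×83/282 = 16.18794
  In-person, Low: 55×81/282 = 15.79787
  Hybrid, High: 133×118/282 = 55.65248
  Hybrid, Medium: 133×83/282 = 39.14539
  Hybrid, Low: 133×81/282 = 38.20213
  Online, High: 94×118/282 = 39.33333
  Online, Medium: 94×83/282 = 27.66667
  Online, Low: 94×81/282 = 27.00000
Contributions (O − E)²/E:
  (30 − 23.01418)²/23.01418 = 2.1205
  (15 − 16.18794)²/16.18794 = 0.0872
  (10 − 15.79787)²/15.79787 = 2.1278
  (45 − 55.65248)²/55.65248 = 2.0390
  (45 − 39.14539)²/39.14539 = 0.8756
  (43 − 38.20213)²/38.20213 = 0.6026
  (43 − 39.33333)²/39.33333 = 0.3418
  (23 − 27.66667)²/27.66667 = 0.7871
  (28 − 27.00000)²/27.00000 = 0.0370
χ² = 2.1205 + 0.0872 + 2.1278 + 2.0390 + 0.8756 + 0.6026 + 0.3418 + 0.7871 + 0.0370 = 9.019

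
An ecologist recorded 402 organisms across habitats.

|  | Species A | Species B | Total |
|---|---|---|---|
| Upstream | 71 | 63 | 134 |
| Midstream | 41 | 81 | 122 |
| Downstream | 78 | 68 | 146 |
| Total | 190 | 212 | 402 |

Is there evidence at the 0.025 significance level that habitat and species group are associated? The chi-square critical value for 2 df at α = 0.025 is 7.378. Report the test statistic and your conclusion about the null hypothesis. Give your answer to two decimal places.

Grand total N = 402.
Expected counts (row total × column total / N):
  Upstream, Species A: 134×190/402 = 63.3333
  Upstream, Species B: 134×212/402 = 70.6667
  Midstream, Species A: 122×190/402 = 57.6617
  Midstream, Species B: 122×212/402 = 64.3383
  Downstream, Species A: 146×190/402 = 69.0050
  Downstream, Species B: 146×212/402 = 76.9950
Contributions (O − E)²/E:
  (71 − 63.3333)²/63.3333 = 0.9281
  (63 − 70.6667)²/70.6667 = 0.8318
  (41 − 57.6617)²/57.6617 = 4.8145
  (81 − 64.3383)²/64.3383 = 4.3149
  (78 − 69.0050)²/69.0050 = 1.1725
  (68 − 76.9950)²/76.9950 = 1.0508
χ² = 0.9281 + 0.8318 + 4.8145 + 4.3149 + 1.1725 + 1.0508 = 13.11
df = (3−1)(2−1) = 2. Since 13.11 > 7.378, reject the null hypothesis of independence at α = 0.025.

13.11; reject H₀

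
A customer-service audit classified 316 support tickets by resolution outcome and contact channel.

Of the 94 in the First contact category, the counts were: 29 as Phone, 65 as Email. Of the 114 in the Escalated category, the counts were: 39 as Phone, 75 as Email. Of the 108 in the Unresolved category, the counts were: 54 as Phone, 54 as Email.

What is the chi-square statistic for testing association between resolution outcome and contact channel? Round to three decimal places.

Row totals: 94, 114, 108. Column totals: 122, 194. Grand total N = 316.
Expected counts (row total × column total / N):
  First contact, Phone: 94×122/316 = 36.2911
  First contact, Email: 94×194/316 = 57.7089
  Escalated, Phone: 114×122/316 = 44.0127
  Escalated, Email: 114×194/316 = 69.9873
  Unresolved, Phone: 108×122/316 = 41.6962
  Unresolved, Email: 108×194/316 = 66.3038
Contributions (O − E)²/E:
  (29 − 36.2911)²/36.2911 = 1.4648
  (65 − 57.7089)²/57.7089 = 0.9212
  (39 − 44.0127)²/44.0127 = 0.5709
  (75 − 69.9873)²/69.9873 = 0.3590
  (54 − 41.6962)²/41.6962 = 3.6306
  (54 − 66.3038)²/66.3038 = 2.2832
χ² = 1.4648 + 0.9212 + 0.5709 + 0.3590 + 3.6306 + 2.2832 = 9.230

9.230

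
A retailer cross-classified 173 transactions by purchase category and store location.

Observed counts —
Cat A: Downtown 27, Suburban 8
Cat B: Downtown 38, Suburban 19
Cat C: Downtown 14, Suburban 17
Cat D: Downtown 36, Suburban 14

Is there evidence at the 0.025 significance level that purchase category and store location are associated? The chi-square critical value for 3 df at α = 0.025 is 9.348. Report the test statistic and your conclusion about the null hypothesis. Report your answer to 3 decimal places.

Row totals: 35, 57, 31, 50. Column totals: 115, 58. Grand total N = 173.
Expected counts (row total × column total / N):
  Cat A, Downtown: 35×115/173 = 23.2659
  Cat A, Suburban: 35×58/173 = 11.7341
  Cat B, Downtown: 57×115/173 = 37.8902
  Cat B, Suburban: 57×58/173 = 19.1098
  Cat C, Downtown: 31×115/173 = 20.6069
  Cat C, Suburban: 31×58/173 = 10.3931
  Cat D, Downtown: 50×115/173 = 33.2370
  Cat D, Suburban: 50×58/173 = 16.7630
Contributions (O − E)²/E:
  (27 − 23.2659)²/23.2659 = 0.5993
  (8 − 11.7341)²/11.7341 = 1.1883
  (38 − 37.8902)²/37.8902 = 0.0003
  (19 − 19.1098)²/19.1098 = 0.0006
  (14 − 20.6069)²/20.6069 = 2.1183
  (17 − 10.3931)²/10.3931 = 4.2000
  (36 − 33.2370)²/33.2370 = 0.2297
  (14 − 16.7630)²/16.7630 = 0.4554
χ² = 0.5993 + 1.1883 + 0.0003 + 0.0006 + 2.1183 + 4.2000 + 0.2297 + 0.4554 = 8.792
df = (4−1)(2−1) = 3. Since 8.792 < 9.348, fail to reject the null hypothesis of independence at α = 0.025.

8.792; fail to reject H₀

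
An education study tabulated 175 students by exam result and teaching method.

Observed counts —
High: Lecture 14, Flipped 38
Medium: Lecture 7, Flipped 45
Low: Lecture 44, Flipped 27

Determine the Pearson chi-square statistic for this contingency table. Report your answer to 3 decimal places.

Row totals: 52, 52, 71. Column totals: 65, 110. Grand total N = 175.
Expected counts (row total × column total / N):
  High, Lecture: 52×65/175 = 19.3143
  High, Flipped: 52×110/175 = 32.6857
  Medium, Lecture: 52×65/175 = 19.3143
  Medium, Flipped: 52×110/175 = 32.6857
  Low, Lecture: 71×65/175 = 26.3714
  Low, Flipped: 71×110/175 = 44.6286
Contributions (O − E)²/E:
  (14 − 19.3143)²/19.3143 = 1.4622
  (38 − 32.6857)²/32.6857 = 0.8640
  (7 − 19.3143)²/19.3143 = 7.8513
  (45 − 32.6857)²/32.6857 = 4.6394
  (44 − 26.3714)²/26.3714 = 11.7843
  (27 − 44.6286)²/44.6286 = 6.9634
χ² = 1.4622 + 0.8640 + 7.8513 + 4.6394 + 11.7843 + 6.9634 = 33.565

33.565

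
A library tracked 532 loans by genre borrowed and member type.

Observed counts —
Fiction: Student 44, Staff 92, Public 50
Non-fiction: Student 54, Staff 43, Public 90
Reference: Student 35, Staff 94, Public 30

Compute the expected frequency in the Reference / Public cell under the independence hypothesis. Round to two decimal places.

50.81

Row total (Reference) = 159; column total (Public) = 170; grand total N = 532.
Expected count = (row total × column total) / N = 159 × 170 / 532 = 50.81.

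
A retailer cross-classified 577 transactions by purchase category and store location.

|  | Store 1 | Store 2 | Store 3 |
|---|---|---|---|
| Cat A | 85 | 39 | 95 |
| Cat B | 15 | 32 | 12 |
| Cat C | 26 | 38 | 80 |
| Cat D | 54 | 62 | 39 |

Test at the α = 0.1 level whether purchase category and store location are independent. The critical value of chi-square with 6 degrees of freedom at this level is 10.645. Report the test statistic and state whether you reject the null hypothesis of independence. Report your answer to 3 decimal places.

65.818; reject H₀

Row totals: 219, 59, 144, 155. Column totals: 180, 171, 226. Grand total N = 577.
Expected counts (row total × column total / N):
  Cat A, Store 1: 219×180/577 = 68.3189
  Cat A, Store 2: 219×171/577 = 64.9029
  Cat A, Store 3: 219×226/577 = 85.7782
  Cat B, Store 1: 59×180/577 = 18.4055
  Cat B, Store 2: 59×171/577 = 17.4853
  Cat B, Store 3: 59×226/577 = 23.1092
  Cat C, Store 1: 144×180/577 = 44.9220
  Cat C, Store 2: 144×171/577 = 42.6759
  Cat C, Store 3: 144×226/577 = 56.4021
  Cat D, Store 1: 155×180/577 = 48.3536
  Cat D, Store 2: 155×171/577 = 45.9359
  Cat D, Store 3: 155×226/577 = 60.7106
Contributions (O − E)²/E:
  (85 − 68.3189)²/68.3189 = 4.0729
  (39 − 64.9029)²/64.9029 = 10.3379
  (95 − 85.7782)²/85.7782 = 0.9914
  (15 − 18.4055)²/18.4055 = 0.6301
  (32 − 17.4853)²/17.4853 = 12.0488
  (12 − 23.1092)²/23.1092 = 5.3405
  (26 − 44.9220)²/44.9220 = 7.9703
  (38 − 42.6759)²/42.6759 = 0.5123
  (80 − 56.4021)²/56.4021 = 9.8731
  (54 − 48.3536)²/48.3536 = 0.6593
  (62 − 45.9359)²/45.9359 = 5.6177
  (39 − 60.7106)²/60.7106 = 7.7639
χ² = 4.0729 + 10.3379 + 0.9914 + 0.6301 + 12.0488 + 5.3405 + 7.9703 + 0.5123 + 9.8731 + 0.6593 + 5.6177 + 7.7639 = 65.818
df = (4−1)(3−1) = 6. Since 65.818 > 10.645, reject the null hypothesis of independence at α = 0.1.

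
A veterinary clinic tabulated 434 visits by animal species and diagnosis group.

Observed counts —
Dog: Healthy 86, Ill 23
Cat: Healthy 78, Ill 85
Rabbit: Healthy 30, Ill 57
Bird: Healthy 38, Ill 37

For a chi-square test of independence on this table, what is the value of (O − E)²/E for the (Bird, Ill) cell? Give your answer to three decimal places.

0.125

Row total (Bird) = 75; column total (Ill) = 202; N = 434.
Expected count E = 75 × 202 / 434 = 34.9078.
Contribution = (O − E)²/E = (37 − 34.9078)² / 34.9078 = 0.125.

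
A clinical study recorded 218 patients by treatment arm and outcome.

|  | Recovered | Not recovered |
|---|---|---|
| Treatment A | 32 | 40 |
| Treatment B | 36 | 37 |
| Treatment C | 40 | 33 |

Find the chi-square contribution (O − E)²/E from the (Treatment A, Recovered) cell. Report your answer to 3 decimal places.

0.378

Row total (Treatment A) = 72; column total (Recovered) = 108; N = 218.
Expected count E = 72 × 108 / 218 = 35.6697.
Contribution = (O − E)²/E = (32 − 35.6697)² / 35.6697 = 0.378.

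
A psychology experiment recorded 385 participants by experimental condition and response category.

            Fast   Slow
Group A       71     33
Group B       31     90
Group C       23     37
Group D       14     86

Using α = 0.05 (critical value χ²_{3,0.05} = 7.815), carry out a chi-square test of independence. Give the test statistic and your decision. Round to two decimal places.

73.72; reject H₀

Row totals: 104, 121, 60, 100. Column totals: 139, 246. Grand total N = 385.
Expected counts (row total × column total / N):
  Group A, Fast: 104×139/385 = 37.548
  Group A, Slow: 104×246/385 = 66.452
  Group B, Fast: 121×139/385 = 43.686
  Group B, Slow: 121×246/385 = 77.314
  Group C, Fast: 60×139/385 = 21.662
  Group C, Slow: 60×246/385 = 38.338
  Group D, Fast: 100×139/385 = 36.104
  Group D, Slow: 100×246/385 = 63.896
Contributions (O − E)²/E:
  (71 − 37.548)²/37.548 = 29.8028
  (33 − 66.452)²/66.452 = 16.8398
  (31 − 43.686)²/43.686 = 3.6839
  (90 − 77.314)²/77.314 = 2.0816
  (23 − 21.662)²/21.662 = 0.0826
  (37 − 38.338)²/38.338 = 0.0467
  (14 − 36.104)²/36.104 = 13.5328
  (86 − 63.896)²/63.896 = 7.6466
χ² = 29.8028 + 16.8398 + 3.6839 + 2.0816 + 0.0826 + 0.0467 + 13.5328 + 7.6466 = 73.72
df = (4−1)(2−1) = 3. Since 73.72 > 7.815, reject the null hypothesis of independence at α = 0.05.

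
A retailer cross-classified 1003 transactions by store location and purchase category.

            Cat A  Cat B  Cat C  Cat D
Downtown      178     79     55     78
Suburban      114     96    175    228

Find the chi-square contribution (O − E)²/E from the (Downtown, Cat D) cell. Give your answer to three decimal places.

Row total (Downtown) = 390; column total (Cat D) = 306; N = 1003.
Expected count E = 390 × 306 / 1003 = 118.9831.
Contribution = (O − E)²/E = (78 − 118.9831)² / 118.9831 = 14.116.

14.116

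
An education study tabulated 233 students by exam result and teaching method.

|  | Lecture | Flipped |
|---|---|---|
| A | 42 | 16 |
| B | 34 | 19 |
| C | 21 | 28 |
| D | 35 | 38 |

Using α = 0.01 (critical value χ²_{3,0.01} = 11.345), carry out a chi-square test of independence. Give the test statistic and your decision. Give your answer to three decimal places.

Row totals: 58, 53, 49, 73. Column totals: 132, 101. Grand total N = 233.
Expected counts (row total × column total / N):
  A, Lecture: 58×132/233 = 32.8584
  A, Flipped: 58×101/233 = 25.1416
  B, Lecture: 53×132/233 = 30.0258
  B, Flipped: 53×101/233 = 22.9742
  C, Lecture: 49×132/233 = 27.7597
  C, Flipped: 49×101/233 = 21.2403
  D, Lecture: 73×132/233 = 41.3562
  D, Flipped: 73×101/233 = 31.6438
Contributions (O − E)²/E:
  (42 − 32.8584)²/32.8584 = 2.5433
  (16 − 25.1416)²/25.1416 = 3.3239
  (34 − 30.0258)²/30.0258 = 0.5260
  (19 − 22.9742)²/22.9742 = 0.6875
  (21 − 27.7597)²/27.7597 = 1.6460
  (28 − 21.2403)²/21.2403 = 2.1513
  (35 − 41.3562)²/41.3562 = 0.9769
  (38 − 31.6438)²/31.6438 = 1.2768
χ² = 2.5433 + 3.3239 + 0.5260 + 0.6875 + 1.6460 + 2.1513 + 0.9769 + 1.2768 = 13.132
df = (4−1)(2−1) = 3. Since 13.132 > 11.345, reject the null hypothesis of independence at α = 0.01.

13.132; reject H₀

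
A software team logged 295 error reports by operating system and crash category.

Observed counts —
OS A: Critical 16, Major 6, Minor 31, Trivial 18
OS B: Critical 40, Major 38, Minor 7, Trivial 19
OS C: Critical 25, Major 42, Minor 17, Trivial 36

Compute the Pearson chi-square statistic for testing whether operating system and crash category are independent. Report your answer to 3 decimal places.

Row totals: 71, 104, 120. Column totals: 81, 86, 55, 73. Grand total N = 295.
Expected counts (row total × column total / N):
  OS A, Critical: 71×81/295 = 19.4949
  OS A, Major: 71×86/295 = 20.6983
  OS A, Minor: 71×55/295 = 13.2373
  OS A, Trivial: 71×73/295 = 17.5695
  OS B, Critical: 104×81/295 = 28.5559
  OS B, Major: 104×86/295 = 30.3186
  OS B, Minor: 104×55/295 = 19.3898
  OS B, Trivial: 104×73/295 = 25.7356
  OS C, Critical: 120×81/295 = 32.9492
  OS C, Major: 120×86/295 = 34.9831
  OS C, Minor: 120×55/295 = 22.3729
  OS C, Trivial: 120×73/295 = 29.6949
Contributions (O − E)²/E:
  (16 − 19.4949)²/19.4949 = 0.6265
  (6 − 20.6983)²/20.6983 = 10.4376
  (31 − 13.2373)²/13.2373 = 23.8352
  (18 − 17.5695)²/17.5695 = 0.0105
  (40 − 28.5559)²/28.5559 = 4.5864
  (38 − 30.3186)²/30.3186 = 1.9461
  (7 − 19.3898)²/19.3898 = 7.9169
  (19 − 25.7356)²/25.7356 = 1.7629
  (25 − 32.9492)²/32.9492 = 1.9178
  (42 − 34.9831)²/34.9831 = 1.4074
  (17 − 22.3729)²/22.3729 = 1.2903
  (36 − 29.6949)²/29.6949 = 1.3388
χ² = 0.6265 + 10.4376 + 23.8352 + 0.0105 + 4.5864 + 1.9461 + 7.9169 + 1.7629 + 1.9178 + 1.4074 + 1.2903 + 1.3388 = 57.076

57.076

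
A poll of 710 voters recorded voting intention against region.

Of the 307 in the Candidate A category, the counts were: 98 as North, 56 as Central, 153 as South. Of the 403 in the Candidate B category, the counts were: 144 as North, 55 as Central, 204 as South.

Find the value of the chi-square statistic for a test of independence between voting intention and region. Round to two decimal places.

Row totals: 307, 403. Column totals: 242, 111, 357. Grand total N = 710.
Expected counts (row total × column total / N):
  Candidate A, North: 307×242/710 = 104.6394
  Candidate A, Central: 307×111/710 = 47.9958
  Candidate A, South: 307×357/710 = 154.3648
  Candidate B, North: 403×242/710 = 137.3606
  Candidate B, Central: 403×111/710 = 63.0042
  Candidate B, South: 403×357/710 = 202.6352
Contributions (O − E)²/E:
  (98 − 104.6394)²/104.6394 = 0.4213
  (56 − 47.9958)²/47.9958 = 1.3349
  (153 − 154.3648)²/154.3648 = 0.0121
  (144 − 137.3606)²/137.3606 = 0.3209
  (55 − 63.0042)²/63.0042 = 1.0169
  (204 − 202.6352)²/202.6352 = 0.0092
χ² = 0.4213 + 1.3349 + 0.0121 + 0.3209 + 1.0169 + 0.0092 = 3.12

3.12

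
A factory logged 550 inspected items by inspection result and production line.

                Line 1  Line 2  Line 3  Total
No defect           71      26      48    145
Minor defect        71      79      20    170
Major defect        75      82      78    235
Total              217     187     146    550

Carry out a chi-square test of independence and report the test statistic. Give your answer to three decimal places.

Grand total N = 550.
Expected counts (row total × column total / N):
  No defect, Line 1: 145×217/550 = 57.2091
  No defect, Line 2: 145×187/550 = 49.3000
  No defect, Line 3: 145×146/550 = 38.4909
  Minor defect, Line 1: 170×217/550 = 67.0727
  Minor defect, Line 2: 170×187/550 = 57.8000
  Minor defect, Line 3: 170×146/550 = 45.1273
  Major defect, Line 1: 235×217/550 = 92.7182
  Major defect, Line 2: 235×187/550 = 79.9000
  Major defect, Line 3: 235×146/550 = 62.3818
Contributions (O − E)²/E:
  (71 − 57.2091)²/57.2091 = 3.3245
  (26 − 49.3000)²/49.3000 = 11.0120
  (48 − 38.4909)²/38.4909 = 2.3492
  (71 − 67.0727)²/67.0727 = 0.2300
  (79 − 57.8000)²/57.8000 = 7.7758
  (20 − 45.1273)²/45.1273 = 13.9911
  (75 − 92.7182)²/92.7182 = 3.3859
  (82 − 79.9000)²/79.9000 = 0.0552
  (78 − 62.3818)²/62.3818 = 3.9102
χ² = 3.3245 + 11.0120 + 2.3492 + 0.2300 + 7.7758 + 13.9911 + 3.3859 + 0.0552 + 3.9102 = 46.034

46.034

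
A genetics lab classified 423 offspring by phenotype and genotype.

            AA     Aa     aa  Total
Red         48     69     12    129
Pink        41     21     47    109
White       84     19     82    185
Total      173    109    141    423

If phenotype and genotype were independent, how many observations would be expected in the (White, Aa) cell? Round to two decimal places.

47.67

Row total (White) = 185; column total (Aa) = 109; grand total N = 423.
Expected count = (row total × column total) / N = 185 × 109 / 423 = 47.67.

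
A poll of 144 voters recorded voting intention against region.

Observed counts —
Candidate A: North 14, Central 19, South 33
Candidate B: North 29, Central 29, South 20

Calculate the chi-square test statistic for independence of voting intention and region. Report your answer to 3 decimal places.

9.571

Row totals: 66, 78. Column totals: 43, 48, 53. Grand total N = 144.
Expected counts (row total × column total / N):
  Candidate A, North: 66×43/144 = 19.7083
  Candidate A, Central: 66×48/144 = 22.0000
  Candidate A, South: 66×53/144 = 24.2917
  Candidate B, North: 78×43/144 = 23.2917
  Candidate B, Central: 78×48/144 = 26.0000
  Candidate B, South: 78×53/144 = 28.7083
Contributions (O − E)²/E:
  (14 − 19.7083)²/19.7083 = 1.6533
  (19 − 22.0000)²/22.0000 = 0.4091
  (33 − 24.2917)²/24.2917 = 3.1218
  (29 − 23.2917)²/23.2917 = 1.3990
  (29 − 26.0000)²/26.0000 = 0.3462
  (20 − 28.7083)²/28.7083 = 2.6416
χ² = 1.6533 + 0.4091 + 3.1218 + 1.3990 + 0.3462 + 2.6416 = 9.571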